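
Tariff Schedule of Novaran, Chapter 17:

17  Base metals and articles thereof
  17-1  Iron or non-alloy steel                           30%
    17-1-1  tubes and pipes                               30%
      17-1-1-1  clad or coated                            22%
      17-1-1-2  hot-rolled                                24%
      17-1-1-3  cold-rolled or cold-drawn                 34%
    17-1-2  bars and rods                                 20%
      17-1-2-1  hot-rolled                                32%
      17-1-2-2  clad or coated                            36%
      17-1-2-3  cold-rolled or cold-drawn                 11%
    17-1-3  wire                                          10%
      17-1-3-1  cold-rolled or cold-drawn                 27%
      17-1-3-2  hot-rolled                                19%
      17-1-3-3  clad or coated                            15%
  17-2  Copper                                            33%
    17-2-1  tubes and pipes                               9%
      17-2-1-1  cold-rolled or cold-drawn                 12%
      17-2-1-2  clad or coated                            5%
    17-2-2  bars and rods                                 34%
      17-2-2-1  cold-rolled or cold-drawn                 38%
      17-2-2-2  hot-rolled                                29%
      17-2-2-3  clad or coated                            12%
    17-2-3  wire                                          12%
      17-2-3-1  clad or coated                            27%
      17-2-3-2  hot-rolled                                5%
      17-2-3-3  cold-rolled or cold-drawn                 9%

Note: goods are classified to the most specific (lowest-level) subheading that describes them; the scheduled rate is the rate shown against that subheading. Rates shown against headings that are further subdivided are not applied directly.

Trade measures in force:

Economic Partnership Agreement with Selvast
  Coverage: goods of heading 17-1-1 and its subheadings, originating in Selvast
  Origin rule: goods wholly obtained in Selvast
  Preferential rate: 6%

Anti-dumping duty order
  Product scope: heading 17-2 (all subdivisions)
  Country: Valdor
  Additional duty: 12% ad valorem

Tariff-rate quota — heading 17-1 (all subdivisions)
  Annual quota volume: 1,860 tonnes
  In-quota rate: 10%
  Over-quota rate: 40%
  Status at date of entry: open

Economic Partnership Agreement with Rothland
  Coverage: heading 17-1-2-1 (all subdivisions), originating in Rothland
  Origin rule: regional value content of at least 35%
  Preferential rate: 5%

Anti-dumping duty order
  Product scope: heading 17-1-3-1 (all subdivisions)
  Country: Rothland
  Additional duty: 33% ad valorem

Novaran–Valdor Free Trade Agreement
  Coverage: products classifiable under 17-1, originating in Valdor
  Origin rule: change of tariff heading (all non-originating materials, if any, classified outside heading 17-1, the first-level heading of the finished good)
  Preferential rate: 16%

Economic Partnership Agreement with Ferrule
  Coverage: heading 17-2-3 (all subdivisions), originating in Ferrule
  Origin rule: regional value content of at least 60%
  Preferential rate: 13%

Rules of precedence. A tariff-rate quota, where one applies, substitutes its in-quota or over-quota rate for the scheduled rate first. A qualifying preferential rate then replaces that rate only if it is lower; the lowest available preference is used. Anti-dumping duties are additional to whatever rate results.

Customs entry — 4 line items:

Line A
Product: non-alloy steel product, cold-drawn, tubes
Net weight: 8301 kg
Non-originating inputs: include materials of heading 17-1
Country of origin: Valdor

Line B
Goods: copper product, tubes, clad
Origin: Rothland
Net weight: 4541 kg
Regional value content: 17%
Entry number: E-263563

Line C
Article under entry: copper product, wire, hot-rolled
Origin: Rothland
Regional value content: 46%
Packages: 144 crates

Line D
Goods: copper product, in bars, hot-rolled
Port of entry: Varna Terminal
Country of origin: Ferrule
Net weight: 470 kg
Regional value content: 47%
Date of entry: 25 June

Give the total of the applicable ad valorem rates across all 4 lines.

49%

Line A: non-alloy steel → 17-1; tubes → 17-1-1; cold-drawn → 17-1-1-3. Scheduled 34%. quota on 17-1 open → in-quota 10%; Valdor agreement on 17-1: CTH not met. → 10%.
Line B: copper → 17-2; tubes → 17-2-1; clad → 17-2-1-2. Scheduled 5%. Rothland agreement on 17-1-2-1: 17-2-1-2 not covered. → 5%.
Line C: copper → 17-2; wire → 17-2-3; hot-rolled → 17-2-3-2. Scheduled 5%. Rothland agreement on 17-1-2-1: 17-2-3-2 not covered. → 5%.
Line D: copper → 17-2; in bars → 17-2-2; hot-rolled → 17-2-2-2. Scheduled 29%. Ferrule agreement on 17-2-3: 17-2-2-2 not covered. → 29%.
Sum: 10% + 5% + 5% + 29% = 49%.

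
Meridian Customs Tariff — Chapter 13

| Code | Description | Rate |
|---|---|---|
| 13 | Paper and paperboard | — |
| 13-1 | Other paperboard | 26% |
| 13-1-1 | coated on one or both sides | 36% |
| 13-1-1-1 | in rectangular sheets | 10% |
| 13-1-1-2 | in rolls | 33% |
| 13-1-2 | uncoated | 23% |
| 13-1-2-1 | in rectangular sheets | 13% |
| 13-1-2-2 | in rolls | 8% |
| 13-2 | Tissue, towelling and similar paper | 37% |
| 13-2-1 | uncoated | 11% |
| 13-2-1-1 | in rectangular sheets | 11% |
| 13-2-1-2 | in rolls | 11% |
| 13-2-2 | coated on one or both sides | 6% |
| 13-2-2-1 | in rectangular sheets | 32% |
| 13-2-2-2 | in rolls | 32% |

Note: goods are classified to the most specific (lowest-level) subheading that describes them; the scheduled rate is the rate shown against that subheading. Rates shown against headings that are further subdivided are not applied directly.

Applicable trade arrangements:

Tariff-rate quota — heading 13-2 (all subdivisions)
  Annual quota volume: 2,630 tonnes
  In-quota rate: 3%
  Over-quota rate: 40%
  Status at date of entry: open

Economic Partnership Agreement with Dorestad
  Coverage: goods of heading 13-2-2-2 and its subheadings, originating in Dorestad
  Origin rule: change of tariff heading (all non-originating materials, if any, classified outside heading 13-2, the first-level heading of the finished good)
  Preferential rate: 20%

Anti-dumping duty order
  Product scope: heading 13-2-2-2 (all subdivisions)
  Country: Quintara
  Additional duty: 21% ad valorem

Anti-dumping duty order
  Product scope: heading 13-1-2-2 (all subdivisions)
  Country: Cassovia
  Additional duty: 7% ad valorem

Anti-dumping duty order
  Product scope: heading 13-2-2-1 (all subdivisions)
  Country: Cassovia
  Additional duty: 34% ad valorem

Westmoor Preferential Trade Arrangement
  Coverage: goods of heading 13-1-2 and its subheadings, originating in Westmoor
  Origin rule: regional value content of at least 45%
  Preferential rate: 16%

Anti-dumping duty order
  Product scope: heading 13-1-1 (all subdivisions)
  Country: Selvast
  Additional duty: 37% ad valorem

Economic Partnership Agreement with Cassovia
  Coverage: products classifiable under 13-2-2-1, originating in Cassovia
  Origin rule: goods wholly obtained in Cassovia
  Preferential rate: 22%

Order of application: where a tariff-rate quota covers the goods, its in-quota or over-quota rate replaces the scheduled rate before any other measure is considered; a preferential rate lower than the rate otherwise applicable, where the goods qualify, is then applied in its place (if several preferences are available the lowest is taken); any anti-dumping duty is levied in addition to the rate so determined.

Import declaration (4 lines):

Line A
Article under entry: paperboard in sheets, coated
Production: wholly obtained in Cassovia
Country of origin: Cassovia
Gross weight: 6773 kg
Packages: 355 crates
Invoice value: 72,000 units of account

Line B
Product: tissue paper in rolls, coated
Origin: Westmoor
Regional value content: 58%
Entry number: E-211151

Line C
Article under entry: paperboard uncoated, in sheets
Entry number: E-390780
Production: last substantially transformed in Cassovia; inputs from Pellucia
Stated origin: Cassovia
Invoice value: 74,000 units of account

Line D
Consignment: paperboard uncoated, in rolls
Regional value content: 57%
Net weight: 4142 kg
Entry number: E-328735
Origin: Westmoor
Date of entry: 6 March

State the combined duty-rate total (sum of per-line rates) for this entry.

34%

Line A: paperboard → 13-1; coated → 13-1-1; in sheets → 13-1-1-1. Scheduled 10%. Cassovia agreement on 13-2-2-1: 13-1-1-1 not covered. → 10%.
Line B: tissue paper → 13-2; coated → 13-2-2; in rolls → 13-2-2-2. Scheduled 32%. quota on 13-2 open → in-quota 3%; Westmoor agreement on 13-1-2: 13-2-2-2 not covered. → 3%.
Line C: paperboard → 13-1; uncoated → 13-1-2; in sheets → 13-1-2-1. Scheduled 13%. Cassovia agreement on 13-2-2-1: 13-1-2-1 not covered. → 13%.
Line D: paperboard → 13-1; uncoated → 13-1-2; in rolls → 13-1-2-2. Scheduled 8%. Westmoor agreement on 13-1-2: RVC ≥ 45% → 16% available; preference 16% not lower than 8% → no reduction. → 8%.
Sum: 10% + 3% + 13% + 8% = 34%.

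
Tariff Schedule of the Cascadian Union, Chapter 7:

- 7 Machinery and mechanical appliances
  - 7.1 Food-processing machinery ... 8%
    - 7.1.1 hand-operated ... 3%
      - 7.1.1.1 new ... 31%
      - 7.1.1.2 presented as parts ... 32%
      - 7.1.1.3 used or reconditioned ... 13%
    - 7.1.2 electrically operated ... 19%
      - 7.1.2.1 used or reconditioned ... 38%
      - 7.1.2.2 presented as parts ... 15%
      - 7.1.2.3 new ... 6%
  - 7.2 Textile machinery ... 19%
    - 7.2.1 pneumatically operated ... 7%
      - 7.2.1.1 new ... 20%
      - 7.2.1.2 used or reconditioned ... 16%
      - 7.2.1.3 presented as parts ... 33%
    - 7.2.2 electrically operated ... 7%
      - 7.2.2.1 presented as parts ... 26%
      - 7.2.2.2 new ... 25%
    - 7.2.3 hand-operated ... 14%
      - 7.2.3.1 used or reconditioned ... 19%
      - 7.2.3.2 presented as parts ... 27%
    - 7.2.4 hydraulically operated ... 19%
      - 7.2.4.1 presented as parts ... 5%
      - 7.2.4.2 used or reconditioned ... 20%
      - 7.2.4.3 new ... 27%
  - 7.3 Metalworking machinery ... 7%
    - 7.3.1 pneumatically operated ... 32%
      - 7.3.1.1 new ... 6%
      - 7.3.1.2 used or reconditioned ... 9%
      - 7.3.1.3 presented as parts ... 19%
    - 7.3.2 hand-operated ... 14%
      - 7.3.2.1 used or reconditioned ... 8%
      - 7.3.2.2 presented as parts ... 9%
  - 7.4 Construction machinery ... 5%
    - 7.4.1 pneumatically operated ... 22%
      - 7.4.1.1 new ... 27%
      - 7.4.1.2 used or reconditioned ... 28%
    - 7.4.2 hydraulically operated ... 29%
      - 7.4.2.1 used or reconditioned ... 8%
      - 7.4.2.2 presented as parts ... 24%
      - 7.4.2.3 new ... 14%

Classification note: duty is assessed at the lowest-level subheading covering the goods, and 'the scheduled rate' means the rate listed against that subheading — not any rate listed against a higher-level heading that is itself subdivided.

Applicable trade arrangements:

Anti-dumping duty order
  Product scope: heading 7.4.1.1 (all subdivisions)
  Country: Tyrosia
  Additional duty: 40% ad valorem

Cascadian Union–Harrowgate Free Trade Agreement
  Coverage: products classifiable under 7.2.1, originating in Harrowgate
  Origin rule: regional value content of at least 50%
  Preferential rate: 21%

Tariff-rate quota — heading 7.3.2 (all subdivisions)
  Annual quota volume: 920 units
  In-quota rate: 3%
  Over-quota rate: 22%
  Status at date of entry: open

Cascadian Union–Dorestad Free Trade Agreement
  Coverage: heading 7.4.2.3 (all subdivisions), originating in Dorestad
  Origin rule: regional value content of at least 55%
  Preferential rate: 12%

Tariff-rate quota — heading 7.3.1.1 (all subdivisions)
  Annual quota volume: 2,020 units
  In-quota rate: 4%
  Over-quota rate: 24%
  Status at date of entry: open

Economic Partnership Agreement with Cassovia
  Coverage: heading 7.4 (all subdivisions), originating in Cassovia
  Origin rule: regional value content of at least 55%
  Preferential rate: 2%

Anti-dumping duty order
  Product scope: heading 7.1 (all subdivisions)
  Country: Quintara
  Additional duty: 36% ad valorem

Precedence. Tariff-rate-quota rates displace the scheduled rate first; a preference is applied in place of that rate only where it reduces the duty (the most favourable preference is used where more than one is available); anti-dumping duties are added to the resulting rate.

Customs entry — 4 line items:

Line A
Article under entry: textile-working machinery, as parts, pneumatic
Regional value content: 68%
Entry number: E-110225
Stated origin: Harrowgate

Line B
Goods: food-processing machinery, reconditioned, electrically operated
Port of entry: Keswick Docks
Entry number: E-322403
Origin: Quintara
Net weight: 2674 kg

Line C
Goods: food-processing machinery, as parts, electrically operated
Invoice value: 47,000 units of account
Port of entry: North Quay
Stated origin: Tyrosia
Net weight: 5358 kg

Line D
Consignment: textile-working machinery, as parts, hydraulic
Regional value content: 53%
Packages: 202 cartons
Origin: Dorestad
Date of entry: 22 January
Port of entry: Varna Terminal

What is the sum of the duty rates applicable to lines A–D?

Line A: textile-working → 7.2; pneumatic → 7.2.1; as parts → 7.2.1.3. Scheduled 33%. Harrowgate agreement on 7.2.1: RVC ≥ 50% → 21% available; preferential 21%. → 21%.
Line B: food-processing → 7.1; electrically operated → 7.1.2; reconditioned → 7.1.2.1. Scheduled 38%. anti-dumping (Quintara, 7.1): +36%; total 38% + 36% = 74%. → 74%.
Line C: food-processing → 7.1; electrically operated → 7.1.2; as parts → 7.1.2.2. Scheduled 15%. No special measure applies. → 15%.
Line D: textile-working → 7.2; hydraulic → 7.2.4; as parts → 7.2.4.1. Scheduled 5%. Dorestad agreement on 7.4.2.3: 7.2.4.1 not covered. → 5%.
Sum: 21% + 74% + 15% + 5% = 115%.

115%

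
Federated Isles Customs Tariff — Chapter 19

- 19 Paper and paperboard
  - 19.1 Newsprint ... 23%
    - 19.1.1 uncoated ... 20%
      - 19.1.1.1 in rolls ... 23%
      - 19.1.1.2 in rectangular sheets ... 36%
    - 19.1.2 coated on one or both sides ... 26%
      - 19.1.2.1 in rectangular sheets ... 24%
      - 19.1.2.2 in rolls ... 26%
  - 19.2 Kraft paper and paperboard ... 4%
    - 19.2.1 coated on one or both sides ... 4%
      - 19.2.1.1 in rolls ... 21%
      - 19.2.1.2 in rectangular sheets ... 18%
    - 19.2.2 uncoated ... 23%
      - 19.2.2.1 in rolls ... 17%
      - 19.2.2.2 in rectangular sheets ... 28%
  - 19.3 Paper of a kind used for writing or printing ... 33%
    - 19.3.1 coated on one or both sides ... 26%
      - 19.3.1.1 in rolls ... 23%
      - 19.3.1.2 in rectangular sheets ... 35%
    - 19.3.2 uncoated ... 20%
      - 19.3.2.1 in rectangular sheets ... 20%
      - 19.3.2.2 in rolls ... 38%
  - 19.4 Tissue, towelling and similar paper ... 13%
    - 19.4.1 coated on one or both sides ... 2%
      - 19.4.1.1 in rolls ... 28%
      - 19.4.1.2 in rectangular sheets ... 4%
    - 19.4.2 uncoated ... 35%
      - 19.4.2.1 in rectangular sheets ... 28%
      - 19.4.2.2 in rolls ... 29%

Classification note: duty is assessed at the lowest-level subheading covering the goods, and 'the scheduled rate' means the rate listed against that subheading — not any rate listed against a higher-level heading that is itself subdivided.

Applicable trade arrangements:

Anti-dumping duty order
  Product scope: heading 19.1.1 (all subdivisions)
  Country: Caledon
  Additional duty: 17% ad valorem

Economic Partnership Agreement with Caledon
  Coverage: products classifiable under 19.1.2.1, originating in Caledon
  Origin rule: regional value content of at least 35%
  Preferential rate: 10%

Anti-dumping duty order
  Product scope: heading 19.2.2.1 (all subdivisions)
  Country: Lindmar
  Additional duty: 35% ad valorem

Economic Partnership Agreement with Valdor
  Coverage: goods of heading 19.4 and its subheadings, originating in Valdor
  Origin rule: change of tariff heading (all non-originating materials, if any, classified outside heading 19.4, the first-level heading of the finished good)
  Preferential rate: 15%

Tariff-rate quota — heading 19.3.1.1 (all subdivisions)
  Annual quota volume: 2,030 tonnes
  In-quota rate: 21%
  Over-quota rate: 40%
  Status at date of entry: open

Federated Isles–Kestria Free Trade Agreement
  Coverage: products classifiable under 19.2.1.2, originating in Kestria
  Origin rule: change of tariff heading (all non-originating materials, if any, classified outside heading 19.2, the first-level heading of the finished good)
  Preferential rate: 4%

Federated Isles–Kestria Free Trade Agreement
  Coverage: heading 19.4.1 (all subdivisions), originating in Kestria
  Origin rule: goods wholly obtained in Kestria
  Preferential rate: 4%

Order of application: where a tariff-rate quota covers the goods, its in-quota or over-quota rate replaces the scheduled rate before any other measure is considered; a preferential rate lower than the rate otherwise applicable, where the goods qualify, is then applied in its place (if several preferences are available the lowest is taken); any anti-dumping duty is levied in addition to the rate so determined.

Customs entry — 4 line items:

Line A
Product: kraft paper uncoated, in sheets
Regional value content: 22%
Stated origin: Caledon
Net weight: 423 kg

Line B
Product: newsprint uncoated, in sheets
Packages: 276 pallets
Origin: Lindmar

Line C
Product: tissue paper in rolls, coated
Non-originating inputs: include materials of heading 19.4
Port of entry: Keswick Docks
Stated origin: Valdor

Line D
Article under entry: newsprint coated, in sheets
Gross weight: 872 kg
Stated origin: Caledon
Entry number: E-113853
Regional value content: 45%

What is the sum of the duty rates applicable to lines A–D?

Line A: kraft paper → 19.2; uncoated → 19.2.2; in sheets → 19.2.2.2. Scheduled 28%. Caledon agreement on 19.1.2.1: 19.2.2.2 not covered. → 28%.
Line B: newsprint → 19.1; uncoated → 19.1.1; in sheets → 19.1.1.2. Scheduled 36%. No special measure applies. → 36%.
Line C: tissue paper → 19.4; coated → 19.4.1; in rolls → 19.4.1.1. Scheduled 28%. Valdor agreement on 19.4: CTH not met. → 28%.
Line D: newsprint → 19.1; coated → 19.1.2; in sheets → 19.1.2.1. Scheduled 24%. Caledon agreement on 19.1.2.1: RVC ≥ 35% → 10% available; preferential 10%. → 10%.
Sum: 28% + 36% + 28% + 10% = 102%.

102%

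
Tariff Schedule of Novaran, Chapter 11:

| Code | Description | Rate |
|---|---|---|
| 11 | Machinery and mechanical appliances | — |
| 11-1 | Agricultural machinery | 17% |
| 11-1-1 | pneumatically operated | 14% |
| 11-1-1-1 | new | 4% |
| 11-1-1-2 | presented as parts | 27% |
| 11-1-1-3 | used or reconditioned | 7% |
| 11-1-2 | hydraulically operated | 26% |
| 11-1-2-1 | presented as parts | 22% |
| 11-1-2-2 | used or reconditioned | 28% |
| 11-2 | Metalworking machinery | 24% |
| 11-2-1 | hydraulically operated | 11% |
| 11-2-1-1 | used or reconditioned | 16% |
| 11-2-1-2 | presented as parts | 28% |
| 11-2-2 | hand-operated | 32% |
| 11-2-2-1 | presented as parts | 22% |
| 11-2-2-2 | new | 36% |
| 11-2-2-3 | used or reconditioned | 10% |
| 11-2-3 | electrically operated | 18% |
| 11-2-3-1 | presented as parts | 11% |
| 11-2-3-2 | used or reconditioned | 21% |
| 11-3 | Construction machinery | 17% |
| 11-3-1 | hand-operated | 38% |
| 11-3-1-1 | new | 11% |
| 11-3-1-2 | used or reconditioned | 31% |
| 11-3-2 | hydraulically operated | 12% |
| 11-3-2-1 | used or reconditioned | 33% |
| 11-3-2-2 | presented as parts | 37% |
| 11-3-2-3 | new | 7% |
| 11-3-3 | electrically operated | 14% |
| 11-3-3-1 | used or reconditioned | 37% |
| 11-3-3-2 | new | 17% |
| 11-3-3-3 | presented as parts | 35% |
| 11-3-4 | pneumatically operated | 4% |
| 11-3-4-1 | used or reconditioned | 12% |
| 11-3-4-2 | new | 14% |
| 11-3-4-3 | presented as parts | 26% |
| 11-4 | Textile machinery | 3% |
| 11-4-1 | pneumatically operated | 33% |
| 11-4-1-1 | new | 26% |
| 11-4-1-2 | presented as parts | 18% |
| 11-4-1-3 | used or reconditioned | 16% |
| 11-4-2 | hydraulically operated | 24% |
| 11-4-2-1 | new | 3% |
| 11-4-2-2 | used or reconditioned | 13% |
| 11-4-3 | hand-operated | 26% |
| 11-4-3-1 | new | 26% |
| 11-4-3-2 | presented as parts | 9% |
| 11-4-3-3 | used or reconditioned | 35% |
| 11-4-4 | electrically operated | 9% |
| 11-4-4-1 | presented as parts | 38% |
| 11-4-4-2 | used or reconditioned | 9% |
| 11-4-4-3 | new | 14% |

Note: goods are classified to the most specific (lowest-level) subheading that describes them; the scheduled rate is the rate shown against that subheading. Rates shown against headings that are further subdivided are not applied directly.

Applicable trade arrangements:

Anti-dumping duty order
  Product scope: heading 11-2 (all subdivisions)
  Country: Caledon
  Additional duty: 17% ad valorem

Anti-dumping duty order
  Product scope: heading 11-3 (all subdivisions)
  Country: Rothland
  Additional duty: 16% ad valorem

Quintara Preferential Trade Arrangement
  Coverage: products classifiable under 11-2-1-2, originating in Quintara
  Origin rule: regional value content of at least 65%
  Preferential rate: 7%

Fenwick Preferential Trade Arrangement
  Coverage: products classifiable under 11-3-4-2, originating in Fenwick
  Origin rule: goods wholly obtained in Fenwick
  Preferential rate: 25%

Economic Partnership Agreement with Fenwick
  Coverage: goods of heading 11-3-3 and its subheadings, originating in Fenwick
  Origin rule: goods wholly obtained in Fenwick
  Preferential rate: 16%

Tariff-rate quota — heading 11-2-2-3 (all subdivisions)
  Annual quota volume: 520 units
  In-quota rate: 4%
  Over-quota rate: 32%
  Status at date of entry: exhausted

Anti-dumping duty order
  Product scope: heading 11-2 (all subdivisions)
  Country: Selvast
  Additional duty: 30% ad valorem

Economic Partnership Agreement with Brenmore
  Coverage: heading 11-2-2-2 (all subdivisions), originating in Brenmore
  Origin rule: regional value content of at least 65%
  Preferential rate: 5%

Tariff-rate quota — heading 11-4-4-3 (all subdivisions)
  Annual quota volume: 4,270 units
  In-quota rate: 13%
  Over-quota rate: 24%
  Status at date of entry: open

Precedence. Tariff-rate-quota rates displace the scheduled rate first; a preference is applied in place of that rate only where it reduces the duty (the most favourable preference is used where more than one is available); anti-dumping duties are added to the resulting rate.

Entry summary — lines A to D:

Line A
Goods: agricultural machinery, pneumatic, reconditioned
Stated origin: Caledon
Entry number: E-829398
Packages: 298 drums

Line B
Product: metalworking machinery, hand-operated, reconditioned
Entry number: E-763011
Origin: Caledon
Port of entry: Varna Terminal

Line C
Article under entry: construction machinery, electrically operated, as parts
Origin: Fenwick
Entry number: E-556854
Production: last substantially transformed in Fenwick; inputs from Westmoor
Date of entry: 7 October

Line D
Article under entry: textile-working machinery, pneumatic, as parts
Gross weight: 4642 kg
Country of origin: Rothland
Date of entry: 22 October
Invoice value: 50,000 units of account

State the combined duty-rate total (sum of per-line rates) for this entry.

Line A: agricultural → 11-1; pneumatic → 11-1-1; reconditioned → 11-1-1-3. Scheduled 7%. No special measure applies. → 7%.
Line B: metalworking → 11-2; hand-operated → 11-2-2; reconditioned → 11-2-2-3. Scheduled 10%. quota on 11-2-2-3 exhausted → over-quota 32%; anti-dumping (Caledon, 11-2): +17%; total 32% + 17% = 49%. → 49%.
Line C: construction → 11-3; electrically operated → 11-3-3; as parts → 11-3-3-3. Scheduled 35%. Fenwick agreement on 11-3-4-2: 11-3-3-3 not covered; Fenwick agreement on 11-3-3: not wholly obtained. → 35%.
Line D: textile-working → 11-4; pneumatic → 11-4-1; as parts → 11-4-1-2. Scheduled 18%. No special measure applies. → 18%.
Sum: 7% + 49% + 35% + 18% = 109%.

109%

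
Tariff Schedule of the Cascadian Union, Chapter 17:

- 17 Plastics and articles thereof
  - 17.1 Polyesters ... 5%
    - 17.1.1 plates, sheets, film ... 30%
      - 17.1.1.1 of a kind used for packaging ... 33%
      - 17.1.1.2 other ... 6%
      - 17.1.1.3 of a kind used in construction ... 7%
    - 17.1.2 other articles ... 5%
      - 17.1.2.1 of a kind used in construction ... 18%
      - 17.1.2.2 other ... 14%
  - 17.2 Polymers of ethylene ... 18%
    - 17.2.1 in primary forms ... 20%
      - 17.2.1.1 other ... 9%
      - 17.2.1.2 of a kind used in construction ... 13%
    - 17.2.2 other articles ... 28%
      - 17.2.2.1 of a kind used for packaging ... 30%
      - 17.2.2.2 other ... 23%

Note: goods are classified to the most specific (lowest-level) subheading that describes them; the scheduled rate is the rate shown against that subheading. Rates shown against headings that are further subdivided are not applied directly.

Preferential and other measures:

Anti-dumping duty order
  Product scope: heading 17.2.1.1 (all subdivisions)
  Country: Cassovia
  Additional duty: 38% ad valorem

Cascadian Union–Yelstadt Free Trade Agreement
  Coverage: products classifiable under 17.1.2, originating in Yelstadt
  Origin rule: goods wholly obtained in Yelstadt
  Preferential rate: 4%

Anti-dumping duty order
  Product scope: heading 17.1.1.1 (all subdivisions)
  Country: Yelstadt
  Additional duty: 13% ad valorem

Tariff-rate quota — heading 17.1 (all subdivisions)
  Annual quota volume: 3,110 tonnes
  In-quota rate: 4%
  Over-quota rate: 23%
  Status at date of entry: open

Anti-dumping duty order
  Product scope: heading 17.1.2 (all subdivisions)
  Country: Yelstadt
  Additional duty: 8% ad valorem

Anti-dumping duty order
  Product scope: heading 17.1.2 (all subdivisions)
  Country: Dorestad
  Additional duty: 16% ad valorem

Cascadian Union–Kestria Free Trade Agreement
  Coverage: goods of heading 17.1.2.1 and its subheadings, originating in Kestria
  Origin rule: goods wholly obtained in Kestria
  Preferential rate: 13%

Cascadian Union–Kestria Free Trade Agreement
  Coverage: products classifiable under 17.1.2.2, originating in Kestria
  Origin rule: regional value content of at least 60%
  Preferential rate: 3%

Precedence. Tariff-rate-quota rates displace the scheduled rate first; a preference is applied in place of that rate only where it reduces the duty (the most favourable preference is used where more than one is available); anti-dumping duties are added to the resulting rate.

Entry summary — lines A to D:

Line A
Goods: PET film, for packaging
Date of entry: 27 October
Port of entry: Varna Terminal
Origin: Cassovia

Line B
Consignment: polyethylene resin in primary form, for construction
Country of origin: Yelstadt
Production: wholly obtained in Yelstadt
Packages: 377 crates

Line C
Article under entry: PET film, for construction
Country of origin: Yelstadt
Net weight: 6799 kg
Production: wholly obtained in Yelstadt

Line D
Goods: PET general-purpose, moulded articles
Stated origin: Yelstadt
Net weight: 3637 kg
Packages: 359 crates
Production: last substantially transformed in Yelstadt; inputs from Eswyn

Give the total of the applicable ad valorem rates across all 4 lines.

Line A: PET → 17.1; film → 17.1.1; for packaging → 17.1.1.1. Scheduled 33%. quota on 17.1 open → in-quota 4%. → 4%.
Line B: polyethylene → 17.2; resin in primary form → 17.2.1; for construction → 17.2.1.2. Scheduled 13%. Yelstadt agreement on 17.1.2: 17.2.1.2 not covered. → 13%.
Line C: PET → 17.1; film → 17.1.1; for construction → 17.1.1.3. Scheduled 7%. quota on 17.1 open → in-quota 4%; Yelstadt agreement on 17.1.2: 17.1.1.3 not covered. → 4%.
Line D: PET → 17.1; moulded articles → 17.1.2; general-purpose → 17.1.2.2. Scheduled 14%. quota on 17.1 open → in-quota 4%; Yelstadt agreement on 17.1.2: not wholly obtained; anti-dumping (Yelstadt, 17.1.2): +8%; total 4% + 8% = 12%. → 12%.
Sum: 4% + 13% + 4% + 12% = 33%.

33%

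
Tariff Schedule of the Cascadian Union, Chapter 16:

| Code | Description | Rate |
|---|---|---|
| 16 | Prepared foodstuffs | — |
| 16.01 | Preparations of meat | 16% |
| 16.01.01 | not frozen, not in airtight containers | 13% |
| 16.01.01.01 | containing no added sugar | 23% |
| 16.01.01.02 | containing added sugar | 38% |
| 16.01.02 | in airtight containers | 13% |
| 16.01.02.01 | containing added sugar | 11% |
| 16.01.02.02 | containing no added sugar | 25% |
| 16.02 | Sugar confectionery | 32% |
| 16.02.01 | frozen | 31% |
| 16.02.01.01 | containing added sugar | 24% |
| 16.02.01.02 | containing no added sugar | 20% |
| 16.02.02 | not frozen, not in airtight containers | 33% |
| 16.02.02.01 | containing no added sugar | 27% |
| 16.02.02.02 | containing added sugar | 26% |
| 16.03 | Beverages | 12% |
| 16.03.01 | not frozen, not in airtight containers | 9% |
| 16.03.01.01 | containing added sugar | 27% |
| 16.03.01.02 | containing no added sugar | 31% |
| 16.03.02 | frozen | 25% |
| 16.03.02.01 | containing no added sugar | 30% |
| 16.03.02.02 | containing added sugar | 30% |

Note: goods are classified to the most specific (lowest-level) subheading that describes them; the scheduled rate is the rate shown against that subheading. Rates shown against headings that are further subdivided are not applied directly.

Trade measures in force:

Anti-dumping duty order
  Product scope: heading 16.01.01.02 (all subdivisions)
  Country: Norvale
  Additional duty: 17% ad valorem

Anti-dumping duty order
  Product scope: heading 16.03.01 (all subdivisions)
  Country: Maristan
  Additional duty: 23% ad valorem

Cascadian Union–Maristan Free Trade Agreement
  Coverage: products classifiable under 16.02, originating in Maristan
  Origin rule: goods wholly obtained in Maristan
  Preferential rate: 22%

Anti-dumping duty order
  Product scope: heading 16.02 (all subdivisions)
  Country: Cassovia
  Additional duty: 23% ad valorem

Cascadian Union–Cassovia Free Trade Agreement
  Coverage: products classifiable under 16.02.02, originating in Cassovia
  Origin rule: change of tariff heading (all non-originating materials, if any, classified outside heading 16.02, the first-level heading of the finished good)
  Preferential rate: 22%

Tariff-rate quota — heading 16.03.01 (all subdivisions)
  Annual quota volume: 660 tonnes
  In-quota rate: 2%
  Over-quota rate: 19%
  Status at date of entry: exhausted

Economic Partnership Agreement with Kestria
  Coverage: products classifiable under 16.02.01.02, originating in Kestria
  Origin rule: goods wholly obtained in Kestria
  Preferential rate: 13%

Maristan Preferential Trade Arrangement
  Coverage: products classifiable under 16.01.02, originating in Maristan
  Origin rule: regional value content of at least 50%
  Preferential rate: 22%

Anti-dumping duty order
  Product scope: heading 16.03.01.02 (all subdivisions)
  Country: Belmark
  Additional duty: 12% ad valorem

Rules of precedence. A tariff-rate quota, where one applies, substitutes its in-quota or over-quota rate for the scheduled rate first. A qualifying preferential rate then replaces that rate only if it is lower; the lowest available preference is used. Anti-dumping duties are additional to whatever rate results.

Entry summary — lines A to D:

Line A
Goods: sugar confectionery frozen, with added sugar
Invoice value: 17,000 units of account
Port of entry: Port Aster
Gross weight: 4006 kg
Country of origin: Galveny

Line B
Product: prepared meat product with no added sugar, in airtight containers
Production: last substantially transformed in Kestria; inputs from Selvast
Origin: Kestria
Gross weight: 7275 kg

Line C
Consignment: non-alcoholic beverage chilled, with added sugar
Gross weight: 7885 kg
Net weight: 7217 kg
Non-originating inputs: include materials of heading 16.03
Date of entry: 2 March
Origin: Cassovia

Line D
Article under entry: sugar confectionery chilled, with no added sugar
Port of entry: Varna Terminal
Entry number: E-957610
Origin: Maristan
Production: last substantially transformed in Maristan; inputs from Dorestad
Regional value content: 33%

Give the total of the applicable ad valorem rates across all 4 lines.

95%

Line A: sugar confectionery → 16.02; frozen → 16.02.01; with added sugar → 16.02.01.01. Scheduled 24%. No special measure applies. → 24%.
Line B: prepared meat product → 16.01; in airtight containers → 16.01.02; with no added sugar → 16.01.02.02. Scheduled 25%. Kestria agreement on 16.02.01.02: 16.01.02.02 not covered. → 25%.
Line C: non-alcoholic beverage → 16.03; chilled → 16.03.01; with added sugar → 16.03.01.01. Scheduled 27%. quota on 16.03.01 exhausted → over-quota 19%; Cassovia agreement on 16.02.02: 16.03.01.01 not covered. → 19%.
Line D: sugar confectionery → 16.02; chilled → 16.02.02; with no added sugar → 16.02.02.01. Scheduled 27%. Maristan agreement on 16.02: not wholly obtained; Maristan agreement on 16.01.02: 16.02.02.01 not covered. → 27%.
Sum: 24% + 25% + 19% + 27% = 95%.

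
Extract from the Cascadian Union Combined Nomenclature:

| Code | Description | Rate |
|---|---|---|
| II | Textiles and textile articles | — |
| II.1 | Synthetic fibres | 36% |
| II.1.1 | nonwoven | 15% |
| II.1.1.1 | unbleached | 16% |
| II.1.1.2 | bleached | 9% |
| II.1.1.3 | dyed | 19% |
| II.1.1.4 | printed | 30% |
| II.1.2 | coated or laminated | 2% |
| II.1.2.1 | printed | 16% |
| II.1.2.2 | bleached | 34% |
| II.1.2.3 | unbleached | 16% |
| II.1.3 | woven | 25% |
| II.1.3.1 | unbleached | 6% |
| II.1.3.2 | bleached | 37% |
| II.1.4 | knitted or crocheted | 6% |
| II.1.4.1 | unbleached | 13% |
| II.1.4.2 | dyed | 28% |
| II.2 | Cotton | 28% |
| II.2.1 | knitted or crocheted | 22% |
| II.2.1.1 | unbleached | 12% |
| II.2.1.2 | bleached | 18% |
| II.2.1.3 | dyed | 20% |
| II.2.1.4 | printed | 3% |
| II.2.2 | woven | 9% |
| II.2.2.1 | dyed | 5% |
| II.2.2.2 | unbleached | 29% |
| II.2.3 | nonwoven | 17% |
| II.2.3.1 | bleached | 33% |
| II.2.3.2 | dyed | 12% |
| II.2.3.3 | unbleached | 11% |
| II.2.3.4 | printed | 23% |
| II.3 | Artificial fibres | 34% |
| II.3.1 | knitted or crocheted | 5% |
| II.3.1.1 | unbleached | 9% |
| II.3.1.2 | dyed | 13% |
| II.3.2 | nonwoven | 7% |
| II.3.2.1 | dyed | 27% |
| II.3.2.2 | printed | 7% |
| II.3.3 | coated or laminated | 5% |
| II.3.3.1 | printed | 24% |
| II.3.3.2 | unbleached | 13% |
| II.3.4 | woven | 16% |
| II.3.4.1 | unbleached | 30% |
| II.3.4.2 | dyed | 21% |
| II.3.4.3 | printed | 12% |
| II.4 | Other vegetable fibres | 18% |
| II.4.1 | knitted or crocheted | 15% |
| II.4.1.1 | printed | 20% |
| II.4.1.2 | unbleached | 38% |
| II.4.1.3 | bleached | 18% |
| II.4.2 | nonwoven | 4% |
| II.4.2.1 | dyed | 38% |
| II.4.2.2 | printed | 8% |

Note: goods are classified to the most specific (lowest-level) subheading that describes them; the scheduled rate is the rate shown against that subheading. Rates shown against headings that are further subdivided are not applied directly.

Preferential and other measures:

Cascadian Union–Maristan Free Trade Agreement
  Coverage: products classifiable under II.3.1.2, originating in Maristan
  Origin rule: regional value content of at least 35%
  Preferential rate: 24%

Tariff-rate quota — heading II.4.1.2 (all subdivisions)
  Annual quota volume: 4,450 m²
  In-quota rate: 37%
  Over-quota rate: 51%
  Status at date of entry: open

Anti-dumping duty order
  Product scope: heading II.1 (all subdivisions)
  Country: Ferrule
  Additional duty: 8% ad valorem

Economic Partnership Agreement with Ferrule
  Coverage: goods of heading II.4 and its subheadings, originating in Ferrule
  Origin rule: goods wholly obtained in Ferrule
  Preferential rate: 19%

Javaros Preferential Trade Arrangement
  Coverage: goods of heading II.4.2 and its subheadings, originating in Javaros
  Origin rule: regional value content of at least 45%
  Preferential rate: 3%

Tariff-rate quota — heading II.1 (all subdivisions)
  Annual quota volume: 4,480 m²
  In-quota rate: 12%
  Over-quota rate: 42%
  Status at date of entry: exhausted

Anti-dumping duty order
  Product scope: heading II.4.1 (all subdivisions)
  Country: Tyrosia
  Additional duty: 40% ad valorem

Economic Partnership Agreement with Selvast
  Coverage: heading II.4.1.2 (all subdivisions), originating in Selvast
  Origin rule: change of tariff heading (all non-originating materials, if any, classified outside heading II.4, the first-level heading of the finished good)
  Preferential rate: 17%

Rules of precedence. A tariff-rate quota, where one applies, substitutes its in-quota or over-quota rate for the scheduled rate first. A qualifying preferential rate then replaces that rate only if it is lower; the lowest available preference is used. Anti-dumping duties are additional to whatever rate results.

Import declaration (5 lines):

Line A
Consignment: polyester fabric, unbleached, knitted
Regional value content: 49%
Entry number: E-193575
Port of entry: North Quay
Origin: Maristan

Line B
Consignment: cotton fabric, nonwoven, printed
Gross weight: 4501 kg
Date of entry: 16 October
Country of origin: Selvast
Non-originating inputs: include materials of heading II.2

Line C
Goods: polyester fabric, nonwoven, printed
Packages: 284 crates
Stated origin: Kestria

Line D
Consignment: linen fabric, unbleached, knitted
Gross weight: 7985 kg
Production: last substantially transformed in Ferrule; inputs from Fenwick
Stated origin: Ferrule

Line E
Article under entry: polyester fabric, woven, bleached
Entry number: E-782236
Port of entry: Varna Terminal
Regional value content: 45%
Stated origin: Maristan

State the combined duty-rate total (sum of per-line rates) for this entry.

Line A: polyester → II.1; knitted → II.1.4; unbleached → II.1.4.1. Scheduled 13%. quota on II.1 exhausted → over-quota 42%; Maristan agreement on II.3.1.2: II.1.4.1 not covered. → 42%.
Line B: cotton → II.2; nonwoven → II.2.3; printed → II.2.3.4. Scheduled 23%. Selvast agreement on II.4.1.2: II.2.3.4 not covered. → 23%.
Line C: polyester → II.1; nonwoven → II.1.1; printed → II.1.1.4. Scheduled 30%. quota on II.1 exhausted → over-quota 42%. → 42%.
Line D: linen → II.4; knitted → II.4.1; unbleached → II.4.1.2. Scheduled 38%. quota on II.4.1.2 open → in-quota 37%; Ferrule agreement on II.4: not wholly obtained. → 37%.
Line E: polyester → II.1; woven → II.1.3; bleached → II.1.3.2. Scheduled 37%. quota on II.1 exhausted → over-quota 42%; Maristan agreement on II.3.1.2: II.1.3.2 not covered. → 42%.
Sum: 42% + 23% + 42% + 37% + 42% = 186%.

186%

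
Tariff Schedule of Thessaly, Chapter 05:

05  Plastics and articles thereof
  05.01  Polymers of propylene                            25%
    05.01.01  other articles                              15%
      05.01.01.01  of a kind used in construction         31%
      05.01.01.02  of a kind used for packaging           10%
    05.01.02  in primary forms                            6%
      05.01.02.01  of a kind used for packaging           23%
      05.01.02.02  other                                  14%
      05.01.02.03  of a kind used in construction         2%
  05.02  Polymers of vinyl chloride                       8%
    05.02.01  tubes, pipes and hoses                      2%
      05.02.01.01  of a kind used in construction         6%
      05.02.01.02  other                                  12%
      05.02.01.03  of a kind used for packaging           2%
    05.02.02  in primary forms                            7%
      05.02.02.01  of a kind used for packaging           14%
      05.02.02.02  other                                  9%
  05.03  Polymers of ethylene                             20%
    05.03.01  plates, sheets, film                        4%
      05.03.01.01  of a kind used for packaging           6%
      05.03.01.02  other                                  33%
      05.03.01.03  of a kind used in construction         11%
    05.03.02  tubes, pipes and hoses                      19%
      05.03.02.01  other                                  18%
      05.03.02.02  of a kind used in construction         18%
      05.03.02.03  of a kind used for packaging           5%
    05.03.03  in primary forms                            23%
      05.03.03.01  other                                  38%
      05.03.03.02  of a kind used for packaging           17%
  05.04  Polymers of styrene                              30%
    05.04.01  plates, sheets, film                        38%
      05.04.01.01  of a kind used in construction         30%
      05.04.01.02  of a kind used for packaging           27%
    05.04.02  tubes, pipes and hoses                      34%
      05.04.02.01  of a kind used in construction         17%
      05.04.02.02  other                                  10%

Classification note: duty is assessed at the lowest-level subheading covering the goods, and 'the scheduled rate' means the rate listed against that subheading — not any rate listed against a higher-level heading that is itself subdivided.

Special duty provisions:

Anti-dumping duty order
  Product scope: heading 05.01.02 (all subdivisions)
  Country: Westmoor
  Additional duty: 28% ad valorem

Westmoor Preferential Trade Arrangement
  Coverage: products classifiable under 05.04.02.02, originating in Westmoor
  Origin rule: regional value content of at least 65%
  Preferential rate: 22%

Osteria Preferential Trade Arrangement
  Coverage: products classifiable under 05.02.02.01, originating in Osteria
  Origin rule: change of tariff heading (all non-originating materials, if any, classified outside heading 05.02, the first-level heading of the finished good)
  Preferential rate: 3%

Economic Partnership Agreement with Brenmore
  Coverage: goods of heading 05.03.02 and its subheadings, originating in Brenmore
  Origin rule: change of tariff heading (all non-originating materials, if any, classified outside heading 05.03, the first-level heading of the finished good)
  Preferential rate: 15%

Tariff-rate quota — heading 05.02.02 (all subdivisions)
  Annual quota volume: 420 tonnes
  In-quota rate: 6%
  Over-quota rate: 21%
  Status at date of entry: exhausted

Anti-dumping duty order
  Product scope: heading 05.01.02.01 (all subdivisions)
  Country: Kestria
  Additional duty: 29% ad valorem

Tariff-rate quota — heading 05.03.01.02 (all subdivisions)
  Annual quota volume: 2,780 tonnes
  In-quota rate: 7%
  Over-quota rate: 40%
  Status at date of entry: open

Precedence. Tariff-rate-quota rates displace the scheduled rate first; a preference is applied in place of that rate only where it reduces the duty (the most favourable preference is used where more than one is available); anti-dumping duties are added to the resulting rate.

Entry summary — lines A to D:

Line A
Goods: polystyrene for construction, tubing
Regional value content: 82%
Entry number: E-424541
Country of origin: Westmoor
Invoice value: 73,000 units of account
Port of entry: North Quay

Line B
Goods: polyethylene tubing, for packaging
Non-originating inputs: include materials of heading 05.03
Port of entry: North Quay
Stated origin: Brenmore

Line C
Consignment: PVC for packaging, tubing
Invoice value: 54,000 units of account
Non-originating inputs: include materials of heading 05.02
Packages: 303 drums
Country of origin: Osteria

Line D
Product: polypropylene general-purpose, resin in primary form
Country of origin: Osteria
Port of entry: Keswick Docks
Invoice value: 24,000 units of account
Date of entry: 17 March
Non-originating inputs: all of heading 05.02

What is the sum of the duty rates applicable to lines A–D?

Line A: polystyrene → 05.04; tubing → 05.04.02; for construction → 05.04.02.01. Scheduled 17%. Westmoor agreement on 05.04.02.02: 05.04.02.01 not covered. → 17%.
Line B: polyethylene → 05.03; tubing → 05.03.02; for packaging → 05.03.02.03. Scheduled 5%. Brenmore agreement on 05.03.02: CTH not met. → 5%.
Line C: PVC → 05.02; tubing → 05.02.01; for packaging → 05.02.01.03. Scheduled 2%. Osteria agreement on 05.02.02.01: 05.02.01.03 not covered. → 2%.
Line D: polypropylene → 05.01; resin in primary form → 05.01.02; general-purpose → 05.01.02.02. Scheduled 14%. Osteria agreement on 05.02.02.01: 05.01.02.02 not covered. → 14%.
Sum: 17% + 5% + 2% + 14% = 38%.

38%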